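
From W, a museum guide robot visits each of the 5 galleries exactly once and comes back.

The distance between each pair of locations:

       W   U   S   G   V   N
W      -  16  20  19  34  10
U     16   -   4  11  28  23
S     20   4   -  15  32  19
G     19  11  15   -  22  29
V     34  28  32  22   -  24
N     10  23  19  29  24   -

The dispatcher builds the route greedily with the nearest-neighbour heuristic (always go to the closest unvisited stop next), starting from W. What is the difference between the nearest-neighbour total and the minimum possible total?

From W: N=10, U=16, G=19, S=20, V=34 → choose N (10).
From N: S=19, U=23, V=24, G=29 → choose S (19).
From S: U=4, G=15, V=32 → choose U (4).
From U: G=11, V=28 → choose G (11).
From G: V=22 → choose V (22).
NN route W → N → S → U → G → V → W costs 100.
Optimal: W → U → S → G → V → N → W costs 91 (by enumerating all 60 distinct tours).
Excess = 100 − 91 = 9.

Excess over optimum: 9.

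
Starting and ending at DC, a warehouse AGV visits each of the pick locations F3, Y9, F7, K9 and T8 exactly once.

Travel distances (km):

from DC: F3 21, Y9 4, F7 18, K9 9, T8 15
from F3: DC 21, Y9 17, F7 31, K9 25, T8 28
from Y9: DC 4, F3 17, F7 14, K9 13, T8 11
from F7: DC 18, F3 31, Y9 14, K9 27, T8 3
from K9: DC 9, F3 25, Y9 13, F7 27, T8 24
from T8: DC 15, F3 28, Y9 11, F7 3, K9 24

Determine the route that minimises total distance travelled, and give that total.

83 km — the shortest possible round trip.

There are 60 distinct closed tours to check (reversals are equivalent).
DC→F3→Y9→F7→K9→T8→DC: 21+17+14+27+24+15 = 118
DC→F3→Y9→F7→T8→K9→DC: 21+17+14+3+24+9 = 88
DC→F3→Y9→K9→F7→T8→DC: 21+17+13+27+3+15 = 96
DC→F3→Y9→K9→T8→F7→DC: 21+17+13+24+3+18 = 96
DC→F3→Y9→T8→F7→K9→DC: 21+17+11+3+27+9 = 88
DC→F3→Y9→T8→K9→F7→DC: 21+17+11+24+27+18 = 118
DC→F3→F7→Y9→K9→T8→DC: 21+31+14+13+24+15 = 118
DC→F3→F7→Y9→T8→K9→DC: 21+31+14+11+24+9 = 110
DC→F3→F7→K9→Y9→T8→DC: 21+31+27+13+11+15 = 118
DC→F3→F7→K9→T8→Y9→DC: 21+31+27+24+11+4 = 118
DC→F3→F7→T8→Y9→K9→DC: 21+31+3+11+13+9 = 88
DC→F3→F7→T8→K9→Y9→DC: 21+31+3+24+13+4 = 96
DC→F3→K9→Y9→F7→T8→DC: 21+25+13+14+3+15 = 91
DC→F3→K9→Y9→T8→F7→DC: 21+25+13+11+3+18 = 91
… (46 more)
DC→Y9→F7→T8→F3→K9→DC: 4+14+3+28+25+9 = 83  ← best
The minimum is 83.
One optimal route: DC → Y9 → F7 → T8 → F3 → K9 → DC (or its reverse).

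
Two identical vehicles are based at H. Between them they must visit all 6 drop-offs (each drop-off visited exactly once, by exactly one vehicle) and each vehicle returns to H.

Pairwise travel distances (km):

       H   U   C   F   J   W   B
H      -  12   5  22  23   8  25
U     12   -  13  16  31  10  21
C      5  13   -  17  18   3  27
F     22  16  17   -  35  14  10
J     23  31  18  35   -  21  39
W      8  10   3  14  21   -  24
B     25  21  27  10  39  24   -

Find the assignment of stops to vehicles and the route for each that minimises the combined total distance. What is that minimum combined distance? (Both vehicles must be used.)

There are 2^5 − 1 = 31 ways to divide the 6 stops into two non-empty groups. For each, the best each vehicle can do is its own shortest tour through its group:
  {U} + {C, F, J, W, B}: 24 + 93 = 117
  {C} + {U, F, J, W, B}: 10 + 101 = 111
  {U, C} + {F, J, W, B}: 30 + 93 = 123
  {F} + {U, C, J, W, B}: 44 + 100 = 144
  {U, F} + {C, J, W, B}: 50 + 93 = 143
  {C, F} + {U, J, W, B}: 44 + 100 = 144
  … (31 splits in total)
Best: vehicle 1 H → C → H = 10; vehicle 2 H → U → B → F → W → J → H = 101; combined 111.

Minimum combined distance: 111 km.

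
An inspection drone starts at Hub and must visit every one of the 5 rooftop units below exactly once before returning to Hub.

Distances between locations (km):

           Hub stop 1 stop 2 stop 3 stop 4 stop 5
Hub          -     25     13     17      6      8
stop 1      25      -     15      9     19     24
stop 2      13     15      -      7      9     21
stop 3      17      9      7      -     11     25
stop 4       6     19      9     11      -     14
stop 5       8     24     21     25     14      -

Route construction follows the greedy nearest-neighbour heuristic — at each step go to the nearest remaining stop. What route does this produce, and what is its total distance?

At Hub the remaining stops are stop 4 6, stop 5 8, stop 2 13, stop 3 17, stop 1 25; go to stop 4.
At stop 4 the remaining stops are stop 2 9, stop 3 11, stop 5 14, stop 1 19; go to stop 2.
At stop 2 the remaining stops are stop 3 7, stop 1 15, stop 5 21; go to stop 3.
At stop 3 the remaining stops are stop 1 9, stop 5 25; go to stop 1.
At stop 1 the remaining stops are stop 5 24; go to stop 5.
Return stop 5→Hub: 8.
Total = 6 + 9 + 7 + 9 + 24 + 8 = 63.

63 km along Hub → stop 4 → stop 2 → stop 3 → stop 1 → stop 5 → Hub.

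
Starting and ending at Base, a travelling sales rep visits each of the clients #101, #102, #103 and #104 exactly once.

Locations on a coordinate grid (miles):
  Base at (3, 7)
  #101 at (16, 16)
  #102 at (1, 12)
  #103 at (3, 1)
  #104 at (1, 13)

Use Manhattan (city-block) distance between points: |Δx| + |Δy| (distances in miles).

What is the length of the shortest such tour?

There are 12 distinct closed tours to check (reversals are equivalent).
Base → #101 → #102 → #103 → #104 → Base: 22+19+13+14+8 = 76
Base → #101 → #102 → #104 → #103 → Base: 22+19+1+14+6 = 62
Base → #101 → #103 → #102 → #104 → Base: 22+28+13+1+8 = 72
Base → #101 → #103 → #104 → #102 → Base: 22+28+14+1+7 = 72
Base → #101 → #104 → #102 → #103 → Base: 22+18+1+13+6 = 60
Base → #101 → #104 → #103 → #102 → Base: 22+18+14+13+7 = 74
Base → #102 → #101 → #103 → #104 → Base: 7+19+28+14+8 = 76
Base → #102 → #101 → #104 → #103 → Base: 7+19+18+14+6 = 64
Base → #102 → #103 → #101 → #104 → Base: 7+13+28+18+8 = 74
Base → #102 → #104 → #101 → #103 → Base: 7+1+18+28+6 = 60
Base → #103 → #101 → #102 → #104 → Base: 6+28+19+1+8 = 62
Base → #103 → #102 → #101 → #104 → Base: 6+13+19+18+8 = 64
The minimum is 60.
One optimal route: Base → #101 → #104 → #102 → #103 → Base (or its reverse).

60 miles — the shortest possible round trip.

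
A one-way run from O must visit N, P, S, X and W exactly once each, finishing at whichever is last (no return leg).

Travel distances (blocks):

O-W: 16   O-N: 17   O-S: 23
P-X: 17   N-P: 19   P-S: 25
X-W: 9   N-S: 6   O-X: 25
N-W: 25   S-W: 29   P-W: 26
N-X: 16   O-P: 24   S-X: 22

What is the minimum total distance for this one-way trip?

67 blocks — the minimum one-way total.

There are 5! = 120 possible orderings.
O→N→P→S→X→W: 17+19+25+22+9 = 92
O→N→P→S→W→X: 17+19+25+29+9 = 99
O→N→P→X→S→W: 17+19+17+22+29 = 104
O→N→P→X→W→S: 17+19+17+9+29 = 91
O→N→P→W→S→X: 17+19+26+29+22 = 113
O→N→P→W→X→S: 17+19+26+9+22 = 93
O→N→S→P→X→W: 17+6+25+17+9 = 74
O→N→S→P→W→X: 17+6+25+26+9 = 83
O→N→S→X→P→W: 17+6+22+17+26 = 88
O→N→S→X→W→P: 17+6+22+9+26 = 80
O→N→S→W→P→X: 17+6+29+26+17 = 95
O→N→S→W→X→P: 17+6+29+9+17 = 78
O→N→X→P→S→W: 17+16+17+25+29 = 104
O→N→X→P→W→S: 17+16+17+26+29 = 105
… (106 more)
O→W→X→P→N→S: 16+9+17+19+6 = 67  ← best
The minimum is 67.
One shortest path: O → W → X → P → N → S.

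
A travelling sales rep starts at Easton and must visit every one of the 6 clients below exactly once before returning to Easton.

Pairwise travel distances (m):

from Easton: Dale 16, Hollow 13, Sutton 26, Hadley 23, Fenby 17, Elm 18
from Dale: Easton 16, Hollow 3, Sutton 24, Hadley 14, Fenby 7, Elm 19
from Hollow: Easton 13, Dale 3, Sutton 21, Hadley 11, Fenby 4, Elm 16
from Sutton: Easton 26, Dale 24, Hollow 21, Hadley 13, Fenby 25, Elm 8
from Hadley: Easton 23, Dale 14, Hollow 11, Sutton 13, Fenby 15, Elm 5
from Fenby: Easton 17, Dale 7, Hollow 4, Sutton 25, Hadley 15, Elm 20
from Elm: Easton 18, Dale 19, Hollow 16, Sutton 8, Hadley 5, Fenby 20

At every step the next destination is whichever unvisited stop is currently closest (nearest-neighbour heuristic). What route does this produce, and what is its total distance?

Easton → [Hollow:13 / Dale:16 / Fenby:17 / Elm:18 / Hadley:23 / Sutton:26] → Hollow (13)
Hollow → [Dale:3 / Fenby:4 / Hadley:11 / Elm:16 / Sutton:21] → Dale (3)
Dale → [Fenby:7 / Hadley:14 / Elm:19 / Sutton:24] → Fenby (7)
Fenby → [Hadley:15 / Elm:20 / Sutton:25] → Hadley (15)
Hadley → [Elm:5 / Sutton:13] → Elm (5)
Elm → [Sutton:8] → Sutton (8)
Return Sutton→Easton: 26.
Total = 13 + 3 + 7 + 15 + 5 + 8 + 26 = 77.

77 m along Easton → Hollow → Dale → Fenby → Hadley → Elm → Sutton → Easton.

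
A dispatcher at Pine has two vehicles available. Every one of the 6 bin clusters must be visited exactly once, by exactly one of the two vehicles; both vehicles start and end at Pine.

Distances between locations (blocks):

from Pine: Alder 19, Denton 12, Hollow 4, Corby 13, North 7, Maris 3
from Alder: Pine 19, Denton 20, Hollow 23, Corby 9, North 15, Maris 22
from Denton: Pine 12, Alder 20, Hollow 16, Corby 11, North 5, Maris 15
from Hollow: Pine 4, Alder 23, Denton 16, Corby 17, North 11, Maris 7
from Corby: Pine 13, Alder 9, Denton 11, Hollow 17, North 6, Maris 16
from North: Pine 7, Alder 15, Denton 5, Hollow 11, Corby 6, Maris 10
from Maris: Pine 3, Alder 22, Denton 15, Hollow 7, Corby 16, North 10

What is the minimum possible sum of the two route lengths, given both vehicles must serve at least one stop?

Minimum combined distance: 65 blocks.

Check every non-empty split of the stops between the two vehicles; for each half take its own optimal tour:
  {Alder} + {Denton, Hollow, Corby, North, Maris}: 38 + 50 = 88
  {Denton} + {Alder, Hollow, Corby, North, Maris}: 24 + 55 = 79
  {Alder, Denton} + {Hollow, Corby, North, Maris}: 51 + 40 = 91
  {Hollow} + {Alder, Denton, Corby, North, Maris}: 8 + 57 = 65
  {Alder, Hollow} + {Denton, Corby, North, Maris}: 46 + 42 = 88
  {Denton, Hollow} + {Alder, Corby, North, Maris}: 32 + 47 = 79
  … (31 splits in total)
Best: vehicle 1 Pine → Hollow → Pine = 8; vehicle 2 Pine → Alder → Corby → Denton → North → Maris → Pine = 57; combined 65.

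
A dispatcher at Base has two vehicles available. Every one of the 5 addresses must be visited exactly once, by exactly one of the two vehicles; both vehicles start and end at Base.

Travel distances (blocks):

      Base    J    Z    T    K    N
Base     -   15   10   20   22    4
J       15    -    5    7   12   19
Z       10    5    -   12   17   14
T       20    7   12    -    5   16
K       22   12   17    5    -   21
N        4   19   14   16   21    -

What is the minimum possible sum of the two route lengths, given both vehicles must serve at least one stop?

57 blocks — the smallest possible combined total.

Try each way of splitting the stops between the two vehicles (each non-empty) and, for each split, find the best tour for each vehicle:
  {J} + {Z, T, K, N}: 30 + 52 = 82
  {Z} + {J, T, K, N}: 20 + 52 = 72
  {J, Z} + {T, K, N}: 30 + 47 = 77
  {T} + {J, Z, K, N}: 40 + 52 = 92
  {J, T} + {Z, K, N}: 42 + 52 = 94
  {Z, T} + {J, K, N}: 42 + 52 = 94
  … (15 splits in total)
  {J, Z, T, K} + {N}: 49 + 8 = 57  ← best
Best: vehicle 1 Base → Z → J → T → K → Base = 49; vehicle 2 Base → N → Base = 8; combined 57.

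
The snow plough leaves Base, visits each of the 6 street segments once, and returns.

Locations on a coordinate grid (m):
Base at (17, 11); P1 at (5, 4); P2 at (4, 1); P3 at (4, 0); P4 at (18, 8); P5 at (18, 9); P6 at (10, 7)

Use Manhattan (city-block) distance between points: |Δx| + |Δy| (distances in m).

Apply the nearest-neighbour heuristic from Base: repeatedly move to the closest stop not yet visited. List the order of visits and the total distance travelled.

Nearest-neighbour total = 50 m; route Base → P5 → P4 → P6 → P1 → P2 → P3 → Base.

At Base the remaining stops are P5 3, P4 4, P6 11, P1 19, P2 23, P3 24; go to P5.
At P5 the remaining stops are P4 1, P6 10, P1 18, P2 22, P3 23; go to P4.
At P4 the remaining stops are P6 9, P1 17, P2 21, P3 22; go to P6.
At P6 the remaining stops are P1 8, P2 12, P3 13; go to P1.
At P1 the remaining stops are P2 4, P3 5; go to P2.
At P2 the remaining stops are P3 1; go to P3.
Return P3→Base: 24.
Total = 3 + 1 + 9 + 8 + 4 + 1 + 24 = 50.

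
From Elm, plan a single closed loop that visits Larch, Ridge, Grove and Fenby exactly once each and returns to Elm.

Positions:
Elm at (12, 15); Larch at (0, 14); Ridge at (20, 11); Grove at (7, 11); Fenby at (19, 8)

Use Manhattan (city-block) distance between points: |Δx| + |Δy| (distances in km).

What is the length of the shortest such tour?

There are 12 distinct closed tours to check (reversals are equivalent).
Elm - Larch - Ridge - Grove - Fenby - Elm: 13+23+13+15+14 = 78
Elm - Larch - Ridge - Fenby - Grove - Elm: 13+23+4+15+9 = 64
Elm - Larch - Grove - Ridge - Fenby - Elm: 13+10+13+4+14 = 54
Elm - Larch - Grove - Fenby - Ridge - Elm: 13+10+15+4+12 = 54
Elm - Larch - Fenby - Ridge - Grove - Elm: 13+25+4+13+9 = 64
Elm - Larch - Fenby - Grove - Ridge - Elm: 13+25+15+13+12 = 78
Elm - Ridge - Larch - Grove - Fenby - Elm: 12+23+10+15+14 = 74
Elm - Ridge - Larch - Fenby - Grove - Elm: 12+23+25+15+9 = 84
Elm - Ridge - Grove - Larch - Fenby - Elm: 12+13+10+25+14 = 74
Elm - Ridge - Fenby - Larch - Grove - Elm: 12+4+25+10+9 = 60
Elm - Grove - Larch - Ridge - Fenby - Elm: 9+10+23+4+14 = 60
Elm - Grove - Ridge - Larch - Fenby - Elm: 9+13+23+25+14 = 84
The minimum is 54.
One optimal route: Elm → Larch → Grove → Ridge → Fenby → Elm (or its reverse).

Minimum total distance: 54 km.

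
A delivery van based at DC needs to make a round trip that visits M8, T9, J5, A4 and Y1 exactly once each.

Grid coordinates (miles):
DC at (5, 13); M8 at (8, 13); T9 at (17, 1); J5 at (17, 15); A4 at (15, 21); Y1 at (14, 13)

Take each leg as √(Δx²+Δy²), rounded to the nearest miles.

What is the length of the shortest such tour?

Shortest round trip = 53 miles.

With 5 stops there are 5!/2 = 60 distinct round trips (a route and its reverse cost the same).
DC→M8→T9→J5→A4→Y1→DC: 3+15+14+6+8+9 = 55
DC→M8→T9→J5→Y1→A4→DC: 3+15+14+4+8+13 = 57
DC→M8→T9→A4→J5→Y1→DC: 3+15+20+6+4+9 = 57
DC→M8→T9→A4→Y1→J5→DC: 3+15+20+8+4+12 = 62
DC→M8→T9→Y1→J5→A4→DC: 3+15+12+4+6+13 = 53
DC→M8→T9→Y1→A4→J5→DC: 3+15+12+8+6+12 = 56
DC→M8→J5→T9→A4→Y1→DC: 3+9+14+20+8+9 = 63
DC→M8→J5→T9→Y1→A4→DC: 3+9+14+12+8+13 = 59
DC→M8→J5→A4→T9→Y1→DC: 3+9+6+20+12+9 = 59
DC→M8→J5→A4→Y1→T9→DC: 3+9+6+8+12+17 = 55
DC→M8→J5→Y1→T9→A4→DC: 3+9+4+12+20+13 = 61
DC→M8→J5→Y1→A4→T9→DC: 3+9+4+8+20+17 = 61
DC→M8→A4→T9→J5→Y1→DC: 3+11+20+14+4+9 = 61
DC→M8→A4→T9→Y1→J5→DC: 3+11+20+12+4+12 = 62
… (46 more)
The minimum is 53.
One optimal route: DC → M8 → T9 → Y1 → J5 → A4 → DC (or its reverse).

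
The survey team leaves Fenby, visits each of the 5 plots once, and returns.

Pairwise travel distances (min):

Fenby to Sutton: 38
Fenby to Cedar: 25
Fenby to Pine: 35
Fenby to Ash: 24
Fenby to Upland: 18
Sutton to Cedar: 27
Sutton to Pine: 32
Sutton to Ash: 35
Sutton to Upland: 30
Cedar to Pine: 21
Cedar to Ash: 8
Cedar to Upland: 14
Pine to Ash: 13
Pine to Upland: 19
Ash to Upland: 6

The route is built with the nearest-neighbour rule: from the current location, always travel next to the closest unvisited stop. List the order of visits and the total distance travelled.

Total distance 123 min via the nearest-neighbour route Fenby → Upland → Ash → Cedar → Pine → Sutton → Fenby.

From Fenby: distances to unvisited — Upland=18, Ash=24, Cedar=25, Pine=35, Sutton=38. Nearest is Upland (18).
From Upland: distances to unvisited — Ash=6, Cedar=14, Pine=19, Sutton=30. Nearest is Ash (6).
From Ash: distances to unvisited — Cedar=8, Pine=13, Sutton=35. Nearest is Cedar (8).
From Cedar: distances to unvisited — Pine=21, Sutton=27. Nearest is Pine (21).
From Pine: distances to unvisited — Sutton=32. Nearest is Sutton (32).
Return Sutton→Fenby: 38.
Total = 18 + 6 + 8 + 21 + 32 + 38 = 123.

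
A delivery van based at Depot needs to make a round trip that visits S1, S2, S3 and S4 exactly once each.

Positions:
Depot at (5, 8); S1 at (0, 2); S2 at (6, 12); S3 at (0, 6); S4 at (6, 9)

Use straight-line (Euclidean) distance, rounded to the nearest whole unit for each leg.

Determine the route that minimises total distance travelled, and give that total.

Depot - S1 - S2 - S3 - S4 - Depot: 8+12+8+7+1 = 36
Depot - S1 - S2 - S4 - S3 - Depot: 8+12+3+7+5 = 35
Depot - S1 - S3 - S2 - S4 - Depot: 8+4+8+3+1 = 24
Depot - S1 - S3 - S4 - S2 - Depot: 8+4+7+3+4 = 26
Depot - S1 - S4 - S2 - S3 - Depot: 8+9+3+8+5 = 33
Depot - S1 - S4 - S3 - S2 - Depot: 8+9+7+8+4 = 36
Depot - S2 - S1 - S3 - S4 - Depot: 4+12+4+7+1 = 28
Depot - S2 - S1 - S4 - S3 - Depot: 4+12+9+7+5 = 37
Depot - S2 - S3 - S1 - S4 - Depot: 4+8+4+9+1 = 26
Depot - S2 - S4 - S1 - S3 - Depot: 4+3+9+4+5 = 25
Depot - S3 - S1 - S2 - S4 - Depot: 5+4+12+3+1 = 25
Depot - S3 - S2 - S1 - S4 - Depot: 5+8+12+9+1 = 35
The minimum is 24.
One optimal route: Depot → S1 → S3 → S2 → S4 → Depot (or its reverse).

Shortest round trip = 24.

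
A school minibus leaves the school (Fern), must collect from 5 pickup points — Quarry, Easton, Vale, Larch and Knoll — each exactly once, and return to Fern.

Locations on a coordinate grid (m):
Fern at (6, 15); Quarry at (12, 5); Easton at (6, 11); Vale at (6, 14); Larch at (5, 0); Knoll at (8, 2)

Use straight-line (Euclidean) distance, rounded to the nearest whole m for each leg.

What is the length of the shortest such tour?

There are 60 distinct closed tours to check (reversals are equivalent).
Fern - Quarry - Easton - Vale - Larch - Knoll - Fern: 12+8+3+14+4+13 = 54
Fern - Quarry - Easton - Vale - Knoll - Larch - Fern: 12+8+3+12+4+15 = 54
Fern - Quarry - Easton - Larch - Vale - Knoll - Fern: 12+8+11+14+12+13 = 70
Fern - Quarry - Easton - Larch - Knoll - Vale - Fern: 12+8+11+4+12+1 = 48
Fern - Quarry - Easton - Knoll - Vale - Larch - Fern: 12+8+9+12+14+15 = 70
Fern - Quarry - Easton - Knoll - Larch - Vale - Fern: 12+8+9+4+14+1 = 48
Fern - Quarry - Vale - Easton - Larch - Knoll - Fern: 12+11+3+11+4+13 = 54
Fern - Quarry - Vale - Easton - Knoll - Larch - Fern: 12+11+3+9+4+15 = 54
Fern - Quarry - Vale - Larch - Easton - Knoll - Fern: 12+11+14+11+9+13 = 70
Fern - Quarry - Vale - Larch - Knoll - Easton - Fern: 12+11+14+4+9+4 = 54
Fern - Quarry - Vale - Knoll - Easton - Larch - Fern: 12+11+12+9+11+15 = 70
Fern - Quarry - Vale - Knoll - Larch - Easton - Fern: 12+11+12+4+11+4 = 54
Fern - Quarry - Larch - Easton - Vale - Knoll - Fern: 12+9+11+3+12+13 = 60
Fern - Quarry - Larch - Easton - Knoll - Vale - Fern: 12+9+11+9+12+1 = 54
… (46 more)
Fern - Quarry - Knoll - Larch - Easton - Vale - Fern: 12+5+4+11+3+1 = 36  ← best
The minimum is 36.
One optimal route: Fern → Quarry → Knoll → Larch → Easton → Vale → Fern (or its reverse).

Minimum total distance: 36 m.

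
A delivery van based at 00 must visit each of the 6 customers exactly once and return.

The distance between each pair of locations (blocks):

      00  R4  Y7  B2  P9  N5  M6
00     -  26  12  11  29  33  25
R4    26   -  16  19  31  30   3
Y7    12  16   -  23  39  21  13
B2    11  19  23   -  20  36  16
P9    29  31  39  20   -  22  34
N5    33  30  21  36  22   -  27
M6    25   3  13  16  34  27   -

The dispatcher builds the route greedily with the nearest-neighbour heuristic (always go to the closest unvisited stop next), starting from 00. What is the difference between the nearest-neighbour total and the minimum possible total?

7 blocks longer than the optimal tour.

00: B2=11, Y7=12, M6=25, R4=26, P9=29, N5=33 ⇒ B2
B2: M6=16, R4=19, P9=20, Y7=23, N5=36 ⇒ M6
M6: R4=3, Y7=13, N5=27, P9=34 ⇒ R4
R4: Y7=16, N5=30, P9=31 ⇒ Y7
Y7: N5=21, P9=39 ⇒ N5
N5: P9=22 ⇒ P9
NN route 00 → B2 → M6 → R4 → Y7 → N5 → P9 → 00 costs 118.
Optimal: 00 → Y7 → R4 → M6 → N5 → P9 → B2 → 00 costs 111 (by enumerating all 360 distinct tours).
Excess = 118 − 111 = 7.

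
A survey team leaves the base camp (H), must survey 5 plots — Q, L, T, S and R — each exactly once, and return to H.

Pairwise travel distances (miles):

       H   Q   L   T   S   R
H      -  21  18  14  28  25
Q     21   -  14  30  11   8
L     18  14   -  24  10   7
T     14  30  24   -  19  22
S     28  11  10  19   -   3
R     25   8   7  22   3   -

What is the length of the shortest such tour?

Minimum total distance: 76 miles.

There are 60 distinct closed tours to check (reversals are equivalent).
H → Q → L → T → S → R → H: 21+14+24+19+3+25 = 106
H → Q → L → T → R → S → H: 21+14+24+22+3+28 = 112
H → Q → L → S → T → R → H: 21+14+10+19+22+25 = 111
H → Q → L → S → R → T → H: 21+14+10+3+22+14 = 84
H → Q → L → R → T → S → H: 21+14+7+22+19+28 = 111
H → Q → L → R → S → T → H: 21+14+7+3+19+14 = 78
H → Q → T → L → S → R → H: 21+30+24+10+3+25 = 113
H → Q → T → L → R → S → H: 21+30+24+7+3+28 = 113
H → Q → T → S → L → R → H: 21+30+19+10+7+25 = 112
H → Q → T → S → R → L → H: 21+30+19+3+7+18 = 98
H → Q → T → R → L → S → H: 21+30+22+7+10+28 = 118
H → Q → T → R → S → L → H: 21+30+22+3+10+18 = 104
H → Q → S → L → T → R → H: 21+11+10+24+22+25 = 113
H → Q → S → L → R → T → H: 21+11+10+7+22+14 = 85
… (46 more)
H → L → Q → R → S → T → H: 18+14+8+3+19+14 = 76  ← best
The minimum is 76.
One optimal route: H → L → Q → R → S → T → H (or its reverse).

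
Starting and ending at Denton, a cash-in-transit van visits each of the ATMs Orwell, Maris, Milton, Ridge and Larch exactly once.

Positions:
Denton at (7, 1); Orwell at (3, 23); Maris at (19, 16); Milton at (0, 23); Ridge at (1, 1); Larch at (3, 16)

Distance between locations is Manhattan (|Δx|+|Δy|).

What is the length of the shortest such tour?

With 5 stops there are 5!/2 = 60 distinct round trips (a route and its reverse cost the same).
Denton - Orwell - Maris - Milton - Ridge - Larch - Denton: 26+23+26+23+17+19 = 134
Denton - Orwell - Maris - Milton - Larch - Ridge - Denton: 26+23+26+10+17+6 = 108
Denton - Orwell - Maris - Ridge - Milton - Larch - Denton: 26+23+33+23+10+19 = 134
Denton - Orwell - Maris - Ridge - Larch - Milton - Denton: 26+23+33+17+10+29 = 138
Denton - Orwell - Maris - Larch - Milton - Ridge - Denton: 26+23+16+10+23+6 = 104
Denton - Orwell - Maris - Larch - Ridge - Milton - Denton: 26+23+16+17+23+29 = 134
Denton - Orwell - Milton - Maris - Ridge - Larch - Denton: 26+3+26+33+17+19 = 124
Denton - Orwell - Milton - Maris - Larch - Ridge - Denton: 26+3+26+16+17+6 = 94
Denton - Orwell - Milton - Ridge - Maris - Larch - Denton: 26+3+23+33+16+19 = 120
Denton - Orwell - Milton - Ridge - Larch - Maris - Denton: 26+3+23+17+16+27 = 112
Denton - Orwell - Milton - Larch - Maris - Ridge - Denton: 26+3+10+16+33+6 = 94
Denton - Orwell - Milton - Larch - Ridge - Maris - Denton: 26+3+10+17+33+27 = 116
Denton - Orwell - Ridge - Maris - Milton - Larch - Denton: 26+24+33+26+10+19 = 138
Denton - Orwell - Ridge - Maris - Larch - Milton - Denton: 26+24+33+16+10+29 = 138
… (46 more)
Denton - Maris - Larch - Orwell - Milton - Ridge - Denton: 27+16+7+3+23+6 = 82  ← best
The minimum is 82.
One optimal route: Denton → Maris → Larch → Orwell → Milton → Ridge → Denton (or its reverse).

Shortest round trip = 82.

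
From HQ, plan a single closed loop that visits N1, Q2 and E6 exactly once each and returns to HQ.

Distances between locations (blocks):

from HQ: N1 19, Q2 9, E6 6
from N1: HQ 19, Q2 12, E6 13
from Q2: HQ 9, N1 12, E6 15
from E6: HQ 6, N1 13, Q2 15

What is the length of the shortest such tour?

40 blocks — the shortest possible round trip.

With 3 stops there are 3!/2 = 3 distinct round trips (a route and its reverse cost the same).
HQ - N1 - Q2 - E6 - HQ: 19+12+15+6 = 52
HQ - N1 - E6 - Q2 - HQ: 19+13+15+9 = 56
HQ - Q2 - N1 - E6 - HQ: 9+12+13+6 = 40
The minimum is 40.
One optimal route: HQ → Q2 → N1 → E6 → HQ (or its reverse).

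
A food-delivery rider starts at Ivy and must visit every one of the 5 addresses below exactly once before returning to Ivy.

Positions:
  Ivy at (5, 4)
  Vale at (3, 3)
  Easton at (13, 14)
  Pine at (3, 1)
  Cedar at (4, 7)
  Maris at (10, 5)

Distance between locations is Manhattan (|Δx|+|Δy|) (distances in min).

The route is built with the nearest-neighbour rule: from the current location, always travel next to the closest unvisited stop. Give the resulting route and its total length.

From Ivy: distances to unvisited — Vale=3, Cedar=4, Pine=5, Maris=6, Easton=18. Nearest is Vale (3).
From Vale: distances to unvisited — Pine=2, Cedar=5, Maris=9, Easton=21. Nearest is Pine (2).
From Pine: distances to unvisited — Cedar=7, Maris=11, Easton=23. Nearest is Cedar (7).
From Cedar: distances to unvisited — Maris=8, Easton=16. Nearest is Maris (8).
From Maris: distances to unvisited — Easton=12. Nearest is Easton (12).
Return Easton→Ivy: 18.
Total = 3 + 2 + 7 + 8 + 12 + 18 = 50.

50 min along Ivy → Vale → Pine → Cedar → Maris → Easton → Ivy.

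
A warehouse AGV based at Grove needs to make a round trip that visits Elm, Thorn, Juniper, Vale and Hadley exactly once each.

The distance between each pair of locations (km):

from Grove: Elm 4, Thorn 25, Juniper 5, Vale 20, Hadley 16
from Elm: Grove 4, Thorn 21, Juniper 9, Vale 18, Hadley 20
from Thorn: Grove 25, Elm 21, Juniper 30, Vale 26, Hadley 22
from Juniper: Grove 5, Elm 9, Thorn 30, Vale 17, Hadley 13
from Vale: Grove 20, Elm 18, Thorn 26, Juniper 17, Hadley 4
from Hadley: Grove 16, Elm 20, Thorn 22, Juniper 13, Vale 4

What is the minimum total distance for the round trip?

Minimum total distance: 73 km.

With 5 stops there are 5!/2 = 60 distinct round trips (a route and its reverse cost the same).
Grove - Elm - Thorn - Juniper - Vale - Hadley - Grove: 4+21+30+17+4+16 = 92
Grove - Elm - Thorn - Juniper - Hadley - Vale - Grove: 4+21+30+13+4+20 = 92
Grove - Elm - Thorn - Vale - Juniper - Hadley - Grove: 4+21+26+17+13+16 = 97
Grove - Elm - Thorn - Vale - Hadley - Juniper - Grove: 4+21+26+4+13+5 = 73
Grove - Elm - Thorn - Hadley - Juniper - Vale - Grove: 4+21+22+13+17+20 = 97
Grove - Elm - Thorn - Hadley - Vale - Juniper - Grove: 4+21+22+4+17+5 = 73
Grove - Elm - Juniper - Thorn - Vale - Hadley - Grove: 4+9+30+26+4+16 = 89
Grove - Elm - Juniper - Thorn - Hadley - Vale - Grove: 4+9+30+22+4+20 = 89
Grove - Elm - Juniper - Vale - Thorn - Hadley - Grove: 4+9+17+26+22+16 = 94
Grove - Elm - Juniper - Vale - Hadley - Thorn - Grove: 4+9+17+4+22+25 = 81
Grove - Elm - Juniper - Hadley - Thorn - Vale - Grove: 4+9+13+22+26+20 = 94
Grove - Elm - Juniper - Hadley - Vale - Thorn - Grove: 4+9+13+4+26+25 = 81
Grove - Elm - Vale - Thorn - Juniper - Hadley - Grove: 4+18+26+30+13+16 = 107
Grove - Elm - Vale - Thorn - Hadley - Juniper - Grove: 4+18+26+22+13+5 = 88
… (46 more)
The minimum is 73.
One optimal route: Grove → Elm → Thorn → Vale → Hadley → Juniper → Grove (or its reverse).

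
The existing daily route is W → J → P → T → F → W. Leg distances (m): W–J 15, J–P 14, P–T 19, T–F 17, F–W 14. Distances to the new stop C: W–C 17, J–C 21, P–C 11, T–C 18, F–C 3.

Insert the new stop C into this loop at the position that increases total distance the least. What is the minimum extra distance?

Minimum extra distance: 4 m, inserting C between T and F.

Insertion cost between consecutive stops i–j is d(i,C) + d(C,j) − d(i,j):
  between W and J: 17 + 21 − 15 = 23
  between J and P: 21 + 11 − 14 = 18
  between P and T: 11 + 18 − 19 = 10
  between T and F: 18 + 3 − 17 = 4
  between F and W: 3 + 17 − 14 = 6
Cheapest insertion is between T and F, adding 4.
New total = 79 + 4 = 83.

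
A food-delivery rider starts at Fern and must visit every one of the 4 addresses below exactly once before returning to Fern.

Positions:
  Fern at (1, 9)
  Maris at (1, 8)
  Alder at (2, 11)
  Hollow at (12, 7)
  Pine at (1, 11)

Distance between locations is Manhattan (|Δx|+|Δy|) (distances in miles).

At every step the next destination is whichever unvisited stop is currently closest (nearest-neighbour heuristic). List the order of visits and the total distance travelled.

At Fern the remaining stops are Maris 1, Pine 2, Alder 3, Hollow 13; go to Maris.
At Maris the remaining stops are Pine 3, Alder 4, Hollow 12; go to Pine.
At Pine the remaining stops are Alder 1, Hollow 15; go to Alder.
At Alder the remaining stops are Hollow 14; go to Hollow.
Return Hollow→Fern: 13.
Total = 1 + 3 + 1 + 14 + 13 = 32.

Nearest-neighbour total = 32 miles; route Fern → Maris → Pine → Alder → Hollow → Fern.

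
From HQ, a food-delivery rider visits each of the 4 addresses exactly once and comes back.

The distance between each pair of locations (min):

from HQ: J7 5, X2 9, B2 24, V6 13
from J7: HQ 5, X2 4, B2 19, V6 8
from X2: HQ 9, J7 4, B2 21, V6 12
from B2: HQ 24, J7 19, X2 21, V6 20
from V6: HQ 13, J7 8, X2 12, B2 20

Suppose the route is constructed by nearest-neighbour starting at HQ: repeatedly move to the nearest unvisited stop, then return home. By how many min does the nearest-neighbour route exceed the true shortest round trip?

The nearest-neighbour route is 2 min longer than optimal.

From HQ: J7=5, X2=9, V6=13, B2=24 → choose J7 (5).
From J7: X2=4, V6=8, B2=19 → choose X2 (4).
From X2: V6=12, B2=21 → choose V6 (12).
From V6: B2=20 → choose B2 (20).
NN route HQ → J7 → X2 → V6 → B2 → HQ costs 65.
Optimal: HQ → J7 → X2 → B2 → V6 → HQ costs 63 (by enumerating all 12 distinct tours).
Excess = 65 − 63 = 2.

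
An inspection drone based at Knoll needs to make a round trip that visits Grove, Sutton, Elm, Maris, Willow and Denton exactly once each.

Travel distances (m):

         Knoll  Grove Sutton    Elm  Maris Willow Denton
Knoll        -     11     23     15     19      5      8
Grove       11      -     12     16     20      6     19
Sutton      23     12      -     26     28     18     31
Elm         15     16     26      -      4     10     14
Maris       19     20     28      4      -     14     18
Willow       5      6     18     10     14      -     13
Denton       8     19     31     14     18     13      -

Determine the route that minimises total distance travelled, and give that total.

77 m — the shortest possible round trip.

There are 360 distinct closed tours to check (reversals are equivalent).
Knoll → Grove → Sutton → Elm → Maris → Willow → Denton → Knoll: 11+12+26+4+14+13+8 = 88
Knoll → Grove → Sutton → Elm → Maris → Denton → Willow → Knoll: 11+12+26+4+18+13+5 = 89
Knoll → Grove → Sutton → Elm → Willow → Maris → Denton → Knoll: 11+12+26+10+14+18+8 = 99
Knoll → Grove → Sutton → Elm → Willow → Denton → Maris → Knoll: 11+12+26+10+13+18+19 = 109
Knoll → Grove → Sutton → Elm → Denton → Maris → Willow → Knoll: 11+12+26+14+18+14+5 = 100
Knoll → Grove → Sutton → Elm → Denton → Willow → Maris → Knoll: 11+12+26+14+13+14+19 = 109
Knoll → Grove → Sutton → Maris → Elm → Willow → Denton → Knoll: 11+12+28+4+10+13+8 = 86
Knoll → Grove → Sutton → Maris → Elm → Denton → Willow → Knoll: 11+12+28+4+14+13+5 = 87
… (352 more)
Knoll → Willow → Grove → Sutton → Maris → Elm → Denton → Knoll: 5+6+12+28+4+14+8 = 77  ← best
The minimum is 77.
One optimal route: Knoll → Willow → Grove → Sutton → Maris → Elm → Denton → Knoll (or its reverse).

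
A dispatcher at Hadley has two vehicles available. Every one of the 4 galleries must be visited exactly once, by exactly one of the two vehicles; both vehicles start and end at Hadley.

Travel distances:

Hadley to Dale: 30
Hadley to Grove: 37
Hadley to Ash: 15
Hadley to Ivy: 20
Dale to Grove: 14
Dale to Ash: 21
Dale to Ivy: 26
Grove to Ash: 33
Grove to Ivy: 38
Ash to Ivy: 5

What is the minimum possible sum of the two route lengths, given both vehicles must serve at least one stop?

Minimum combined distance: 121.

Check every non-empty split of the stops between the two vehicles; for each half take its own optimal tour:
  {Dale} + {Grove, Ash, Ivy}: 60 + 95 = 155
  {Grove} + {Dale, Ash, Ivy}: 74 + 76 = 150
  {Dale, Grove} + {Ash, Ivy}: 81 + 40 = 121
  {Ash} + {Dale, Grove, Ivy}: 30 + 97 = 127
  {Dale, Ash} + {Grove, Ivy}: 66 + 95 = 161
  {Grove, Ash} + {Dale, Ivy}: 85 + 76 = 161
  … (7 splits in total)
Best: vehicle 1 Hadley → Dale → Grove → Hadley = 81; vehicle 2 Hadley → Ash → Ivy → Hadley = 40; combined 121.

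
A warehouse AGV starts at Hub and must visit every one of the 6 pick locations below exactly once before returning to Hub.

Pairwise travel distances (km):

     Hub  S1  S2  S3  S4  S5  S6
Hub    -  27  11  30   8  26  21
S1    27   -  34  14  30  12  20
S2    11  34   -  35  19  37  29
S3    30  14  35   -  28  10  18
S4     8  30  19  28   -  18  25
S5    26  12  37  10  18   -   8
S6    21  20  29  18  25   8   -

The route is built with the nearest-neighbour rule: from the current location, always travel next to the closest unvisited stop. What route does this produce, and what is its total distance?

111 km along Hub → S4 → S5 → S6 → S3 → S1 → S2 → Hub.

From Hub: distances to unvisited — S4=8, S2=11, S6=21, S5=26, S1=27, S3=30. Nearest is S4 (8).
From S4: distances to unvisited — S5=18, S2=19, S6=25, S3=28, S1=30. Nearest is S5 (18).
From S5: distances to unvisited — S6=8, S3=10, S1=12, S2=37. Nearest is S6 (8).
From S6: distances to unvisited — S3=18, S1=20, S2=29. Nearest is S3 (18).
From S3: distances to unvisited — S1=14, S2=35. Nearest is S1 (14).
From S1: distances to unvisited — S2=34. Nearest is S2 (34).
Return S2→Hub: 11.
Total = 8 + 18 + 8 + 18 + 14 + 34 + 11 = 111.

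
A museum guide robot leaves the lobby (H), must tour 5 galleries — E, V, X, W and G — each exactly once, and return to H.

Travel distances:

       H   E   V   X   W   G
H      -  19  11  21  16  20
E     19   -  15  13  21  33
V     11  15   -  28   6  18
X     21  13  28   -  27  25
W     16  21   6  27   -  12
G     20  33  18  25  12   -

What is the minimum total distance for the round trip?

86 — the shortest possible round trip.

There are 60 distinct closed tours to check (reversals are equivalent).
H→E→V→X→W→G→H: 19+15+28+27+12+20 = 121
H→E→V→X→G→W→H: 19+15+28+25+12+16 = 115
H→E→V→W→X→G→H: 19+15+6+27+25+20 = 112
H→E→V→W→G→X→H: 19+15+6+12+25+21 = 98
H→E→V→G→X→W→H: 19+15+18+25+27+16 = 120
H→E→V→G→W→X→H: 19+15+18+12+27+21 = 112
H→E→X→V→W→G→H: 19+13+28+6+12+20 = 98
H→E→X→V→G→W→H: 19+13+28+18+12+16 = 106
H→E→X→W→V→G→H: 19+13+27+6+18+20 = 103
H→E→X→W→G→V→H: 19+13+27+12+18+11 = 100
H→E→X→G→V→W→H: 19+13+25+18+6+16 = 97
H→E→X→G→W→V→H: 19+13+25+12+6+11 = 86
H→E→W→V→X→G→H: 19+21+6+28+25+20 = 119
H→E→W→V→G→X→H: 19+21+6+18+25+21 = 110
… (46 more)
The minimum is 86.
One optimal route: H → E → X → G → W → V → H (or its reverse).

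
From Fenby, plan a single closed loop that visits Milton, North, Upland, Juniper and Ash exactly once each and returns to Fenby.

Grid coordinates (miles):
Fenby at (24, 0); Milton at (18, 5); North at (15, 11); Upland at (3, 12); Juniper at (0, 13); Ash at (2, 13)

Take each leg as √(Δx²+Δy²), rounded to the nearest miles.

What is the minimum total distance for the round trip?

57 miles — the shortest possible round trip.

With 5 stops there are 5!/2 = 60 distinct round trips (a route and its reverse cost the same).
Fenby - Milton - North - Upland - Juniper - Ash - Fenby: 8+7+12+3+2+26 = 58
Fenby - Milton - North - Upland - Ash - Juniper - Fenby: 8+7+12+1+2+27 = 57
Fenby - Milton - North - Juniper - Upland - Ash - Fenby: 8+7+15+3+1+26 = 60
Fenby - Milton - North - Juniper - Ash - Upland - Fenby: 8+7+15+2+1+24 = 57
Fenby - Milton - North - Ash - Upland - Juniper - Fenby: 8+7+13+1+3+27 = 59
Fenby - Milton - North - Ash - Juniper - Upland - Fenby: 8+7+13+2+3+24 = 57
Fenby - Milton - Upland - North - Juniper - Ash - Fenby: 8+17+12+15+2+26 = 80
Fenby - Milton - Upland - North - Ash - Juniper - Fenby: 8+17+12+13+2+27 = 79
Fenby - Milton - Upland - Juniper - North - Ash - Fenby: 8+17+3+15+13+26 = 82
Fenby - Milton - Upland - Juniper - Ash - North - Fenby: 8+17+3+2+13+14 = 57
Fenby - Milton - Upland - Ash - North - Juniper - Fenby: 8+17+1+13+15+27 = 81
Fenby - Milton - Upland - Ash - Juniper - North - Fenby: 8+17+1+2+15+14 = 57
Fenby - Milton - Juniper - North - Upland - Ash - Fenby: 8+20+15+12+1+26 = 82
Fenby - Milton - Juniper - North - Ash - Upland - Fenby: 8+20+15+13+1+24 = 81
… (46 more)
The minimum is 57.
One optimal route: Fenby → Milton → North → Upland → Ash → Juniper → Fenby (or its reverse).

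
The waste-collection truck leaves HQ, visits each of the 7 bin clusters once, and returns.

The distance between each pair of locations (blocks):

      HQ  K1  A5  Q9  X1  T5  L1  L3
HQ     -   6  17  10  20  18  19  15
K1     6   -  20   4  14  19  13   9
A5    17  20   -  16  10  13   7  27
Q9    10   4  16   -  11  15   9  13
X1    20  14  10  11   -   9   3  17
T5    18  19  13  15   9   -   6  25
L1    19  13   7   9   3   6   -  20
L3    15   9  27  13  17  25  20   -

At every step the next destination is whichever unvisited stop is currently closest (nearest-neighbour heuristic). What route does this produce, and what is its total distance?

86 blocks along HQ → K1 → Q9 → L1 → X1 → T5 → A5 → L3 → HQ.

At HQ the remaining stops are K1 6, Q9 10, L3 15, A5 17, T5 18, L1 19, X1 20; go to K1.
At K1 the remaining stops are Q9 4, L3 9, L1 13, X1 14, T5 19, A5 20; go to Q9.
At Q9 the remaining stops are L1 9, X1 11, L3 13, T5 15, A5 16; go to L1.
At L1 the remaining stops are X1 3, T5 6, A5 7, L3 20; go to X1.
At X1 the remaining stops are T5 9, A5 10, L3 17; go to T5.
At T5 the remaining stops are A5 13, L3 25; go to A5.
At A5 the remaining stops are L3 27; go to L3.
Return L3→HQ: 15.
Total = 6 + 4 + 9 + 3 + 9 + 13 + 27 + 15 = 86.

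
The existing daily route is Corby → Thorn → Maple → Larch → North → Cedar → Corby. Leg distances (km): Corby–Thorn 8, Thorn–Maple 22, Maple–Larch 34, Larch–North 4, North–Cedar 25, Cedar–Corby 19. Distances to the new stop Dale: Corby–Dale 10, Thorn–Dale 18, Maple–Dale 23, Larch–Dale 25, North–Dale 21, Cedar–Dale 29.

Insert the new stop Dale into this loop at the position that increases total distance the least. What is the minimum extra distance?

Insertion cost between consecutive stops i–j is d(i,Dale) + d(Dale,j) − d(i,j):
  between Corby and Thorn: 10 + 18 − 8 = 20
  between Thorn and Maple: 18 + 23 − 22 = 19
  between Maple and Larch: 23 + 25 − 34 = 14
  between Larch and North: 25 + 21 − 4 = 42
  between North and Cedar: 21 + 29 − 25 = 25
  between Cedar and Corby: 29 + 10 − 19 = 20
Cheapest insertion is between Maple and Larch, adding 14.
New total = 112 + 14 = 126.

+14 km — insert Dale between Maple and Larch.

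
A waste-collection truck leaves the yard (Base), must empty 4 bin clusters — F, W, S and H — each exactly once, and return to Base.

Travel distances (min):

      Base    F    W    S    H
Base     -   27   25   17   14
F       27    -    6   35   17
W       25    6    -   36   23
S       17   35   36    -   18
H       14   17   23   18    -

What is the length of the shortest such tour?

83 min — the shortest possible round trip.

With 4 stops there are 4!/2 = 12 distinct round trips (a route and its reverse cost the same).
Base → F → W → S → H → Base: 27+6+36+18+14 = 101
Base → F → W → H → S → Base: 27+6+23+18+17 = 91
Base → F → S → W → H → Base: 27+35+36+23+14 = 135
Base → F → S → H → W → Base: 27+35+18+23+25 = 128
Base → F → H → W → S → Base: 27+17+23+36+17 = 120
Base → F → H → S → W → Base: 27+17+18+36+25 = 123
Base → W → F → S → H → Base: 25+6+35+18+14 = 98
Base → W → F → H → S → Base: 25+6+17+18+17 = 83
Base → W → S → F → H → Base: 25+36+35+17+14 = 127
Base → W → H → F → S → Base: 25+23+17+35+17 = 117
Base → S → F → W → H → Base: 17+35+6+23+14 = 95
Base → S → W → F → H → Base: 17+36+6+17+14 = 90
The minimum is 83.
One optimal route: Base → W → F → H → S → Base (or its reverse).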